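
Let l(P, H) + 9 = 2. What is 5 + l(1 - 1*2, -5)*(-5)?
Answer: 40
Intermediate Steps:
l(P, H) = -7 (l(P, H) = -9 + 2 = -7)
5 + l(1 - 1*2, -5)*(-5) = 5 - 7*(-5) = 5 + 35 = 40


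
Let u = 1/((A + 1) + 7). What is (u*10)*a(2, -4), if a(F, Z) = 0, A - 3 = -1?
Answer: 0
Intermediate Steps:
A = 2 (A = 3 - 1 = 2)
u = 1/10 (u = 1/((2 + 1) + 7) = 1/(3 + 7) = 1/10 ≈ 0.10000)
(u*10)*a(2, -4) = ((1/10)*10)*0 = 1*0 = 0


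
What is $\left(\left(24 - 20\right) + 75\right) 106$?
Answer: $8374$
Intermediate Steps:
$\left(\left(24 - 20\right) + 75\right) 106 = \left(4 + 75\right) 106 = 79 \cdot 106 = 8374$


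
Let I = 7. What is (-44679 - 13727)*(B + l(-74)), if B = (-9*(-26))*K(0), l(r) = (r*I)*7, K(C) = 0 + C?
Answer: 211780156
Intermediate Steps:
K(C) = C
l(r) = 49*r (l(r) = (r*7)*7 = (7*r)*7 = 49*r)
B = 0 (B = -9*(-26)*0 = 234*0 = 0)
(-44679 - 13727)*(B + l(-74)) = (-44679 - 13727)*(0 + 49*(-74)) = -58406*(0 - 3626) = -58406*(-3626) = 211780156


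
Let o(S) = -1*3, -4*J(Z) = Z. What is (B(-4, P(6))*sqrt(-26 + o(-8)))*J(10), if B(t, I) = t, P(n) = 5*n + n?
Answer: 10*I*sqrt(29) ≈ 53.852*I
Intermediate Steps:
J(Z) = -Z/4
P(n) = 6*n
o(S) = -3
(B(-4, P(6))*sqrt(-26 + o(-8)))*J(10) = (-4*sqrt(-26 - 3))*(-1/4*10) = -4*I*sqrt(29)*(-5/2) = 10*I*sqrt(29)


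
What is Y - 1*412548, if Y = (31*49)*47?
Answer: -341155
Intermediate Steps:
Y = 71393 (Y = 1519*47 = 71393)
Y - 1*412548 = 71393 - 1*412548 = 71393 - 412548 = -341155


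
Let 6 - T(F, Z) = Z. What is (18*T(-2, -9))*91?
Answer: 24570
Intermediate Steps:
T(F, Z) = 6 - Z
(18*T(-2, -9))*91 = (18*(6 - 1*(-9)))*91 = (18*(6 + 9))*91 = (18*15)*91 = 270*91 = 24570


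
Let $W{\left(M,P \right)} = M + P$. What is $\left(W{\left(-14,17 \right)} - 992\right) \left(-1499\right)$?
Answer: $1482511$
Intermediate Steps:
$\left(W{\left(-14,17 \right)} - 992\right) \left(-1499\right) = \left(\left(-14 + 17\right) - 992\right) \left(-1499\right) = \left(3 - 992\right) \left(-1499\right) = \left(-989\right) \left(-1499\right) = 1482511$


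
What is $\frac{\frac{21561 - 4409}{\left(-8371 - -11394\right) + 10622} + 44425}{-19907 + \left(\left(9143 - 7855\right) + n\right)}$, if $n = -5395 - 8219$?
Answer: $- \frac{606196277}{439819285} \approx -1.3783$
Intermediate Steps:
$n = -13614$
$\frac{\frac{21561 - 4409}{\left(-8371 - -11394\right) + 10622} + 44425}{-19907 + \left(\left(9143 - 7855\right) + n\right)} = \frac{\frac{21561 - 4409}{\left(-8371 - -11394\right) + 10622} + 44425}{-19907 + \left(\left(9143 - 7855\right) - 13614\right)} = \frac{\frac{17152}{\left(-8371 + 11394\right) + 10622} + 44425}{-19907 + \left(1288 - 13614\right)} = \frac{\frac{17152}{3023 + 10622} + 44425}{-19907 - 12326} = \frac{\frac{17152}{13645} + 44425}{-32233} = \left(17152 \cdot \frac{1}{13645} + 44425\right) \left(- \frac{1}{32233}\right) = \left(\frac{17152}{13645} + 44425\right) \left(- \frac{1}{32233}\right) = \frac{606196277}{13645} \left(- \frac{1}{32233}\right) = - \frac{606196277}{439819285}$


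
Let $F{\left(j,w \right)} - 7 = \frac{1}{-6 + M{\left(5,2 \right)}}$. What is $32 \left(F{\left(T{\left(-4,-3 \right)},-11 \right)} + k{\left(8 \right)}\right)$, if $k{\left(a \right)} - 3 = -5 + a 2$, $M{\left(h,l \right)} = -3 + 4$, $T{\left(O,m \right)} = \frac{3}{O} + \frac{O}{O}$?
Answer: $\frac{3328}{5} \approx 665.6$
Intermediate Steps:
$T{\left(O,m \right)} = 1 + \frac{3}{O}$ ($T{\left(O,m \right)} = \frac{3}{O} + 1 = 1 + \frac{3}{O}$)
$M{\left(h,l \right)} = 1$
$F{\left(j,w \right)} = \frac{34}{5}$ ($F{\left(j,w \right)} = 7 + \frac{1}{-6 + 1} = 7 + \frac{1}{-5} = 7 - \frac{1}{5} = \frac{34}{5}$)
$k{\left(a \right)} = -2 + 2 a$ ($k{\left(a \right)} = 3 + \left(-5 + a 2\right) = 3 + \left(-5 + 2 a\right) = -2 + 2 a$)
$32 \left(F{\left(T{\left(-4,-3 \right)},-11 \right)} + k{\left(8 \right)}\right) = 32 \left(\frac{34}{5} + \left(-2 + 2 \cdot 8\right)\right) = 32 \left(\frac{34}{5} + \left(-2 + 16\right)\right) = 32 \left(\frac{34}{5} + 14\right) = 32 \cdot \frac{104}{5} = \frac{3328}{5}$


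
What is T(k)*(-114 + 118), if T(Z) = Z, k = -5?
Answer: -20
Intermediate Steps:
T(k)*(-114 + 118) = -5*(-114 + 118) = -5*4 = -20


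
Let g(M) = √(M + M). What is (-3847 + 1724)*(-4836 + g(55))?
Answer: 10266828 - 2123*√110 ≈ 1.0245e+7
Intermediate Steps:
g(M) = √2*√M (g(M) = √(2*M) = √2*√M)
(-3847 + 1724)*(-4836 + g(55)) = (-3847 + 1724)*(-4836 + √2*√55) = -2123*(-4836 + √110) = 10266828 - 2123*√110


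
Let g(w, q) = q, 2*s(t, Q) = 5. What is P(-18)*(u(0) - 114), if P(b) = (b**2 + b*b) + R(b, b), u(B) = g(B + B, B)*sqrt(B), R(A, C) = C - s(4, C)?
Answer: -71535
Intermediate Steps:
s(t, Q) = 5/2 (s(t, Q) = (1/2)*5 = 5/2)
R(A, C) = -5/2 + C (R(A, C) = C - 1*5/2 = C - 5/2 = -5/2 + C)
u(B) = B**(3/2) (u(B) = B*sqrt(B) = B**(3/2))
P(b) = -5/2 + b + 2*b**2 (P(b) = (b**2 + b*b) + (-5/2 + b) = (b**2 + b**2) + (-5/2 + b) = 2*b**2 + (-5/2 + b) = -5/2 + b + 2*b**2)
P(-18)*(u(0) - 114) = (-5/2 - 18 + 2*(-18)**2)*(0**(3/2) - 114) = (-5/2 - 18 + 2*324)*(0 - 114) = (-5/2 - 18 + 648)*(-114) = (1255/2)*(-114) = -71535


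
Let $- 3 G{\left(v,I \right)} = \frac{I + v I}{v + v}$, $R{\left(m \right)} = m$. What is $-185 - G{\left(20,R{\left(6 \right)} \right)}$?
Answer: $- \frac{3679}{20} \approx -183.95$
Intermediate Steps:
$G{\left(v,I \right)} = - \frac{I + I v}{6 v}$ ($G{\left(v,I \right)} = - \frac{\left(I + v I\right) \frac{1}{v + v}}{3} = - \frac{\left(I + I v\right) \frac{1}{2 v}}{3} = - \frac{\frac{1}{2} \frac{1}{v} \left(I + I v\right)}{3} = - \frac{I + I v}{6 v}$)
$-185 - G{\left(20,R{\left(6 \right)} \right)} = -185 - \left(- \frac{1}{6}\right) 6 \cdot \frac{1}{20} \left(1 + 20\right) = -185 - \left(- \frac{1}{6}\right) 6 \cdot \frac{1}{20} \cdot 21 = -185 - - \frac{21}{20} = -185 + \frac{21}{20} = - \frac{3679}{20}$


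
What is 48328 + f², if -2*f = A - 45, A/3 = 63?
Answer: 53512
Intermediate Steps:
A = 189 (A = 3*63 = 189)
f = -72 (f = -(189 - 45)/2 = -½*144 = -72)
48328 + f² = 48328 + (-72)² = 48328 + 5184 = 53512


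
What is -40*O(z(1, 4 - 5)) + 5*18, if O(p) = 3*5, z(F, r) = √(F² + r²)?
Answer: -510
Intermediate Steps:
O(p) = 15
-40*O(z(1, 4 - 5)) + 5*18 = -40*15 + 5*18 = -600 + 90 = -510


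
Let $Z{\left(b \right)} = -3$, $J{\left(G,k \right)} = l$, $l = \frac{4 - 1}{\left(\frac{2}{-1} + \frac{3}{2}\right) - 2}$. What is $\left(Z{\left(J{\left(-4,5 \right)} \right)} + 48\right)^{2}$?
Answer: $2025$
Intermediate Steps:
$l = - \frac{6}{5}$ ($l = \frac{3}{\left(2 \left(-1\right) + 3 \cdot \frac{1}{2}\right) - 2} = \frac{3}{\left(-2 + \frac{3}{2}\right) - 2} = \frac{3}{- \frac{1}{2} - 2} = \frac{3}{- \frac{5}{2}} = 3 \left(- \frac{2}{5}\right) = - \frac{6}{5} \approx -1.2$)
$J{\left(G,k \right)} = - \frac{6}{5}$
$\left(Z{\left(J{\left(-4,5 \right)} \right)} + 48\right)^{2} = \left(-3 + 48\right)^{2} = 45^{2} = 2025$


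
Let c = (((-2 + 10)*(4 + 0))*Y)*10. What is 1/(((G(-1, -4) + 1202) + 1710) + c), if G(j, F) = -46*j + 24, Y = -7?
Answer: 1/742 ≈ 0.0013477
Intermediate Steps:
G(j, F) = 24 - 46*j
c = -2240 (c = (((-2 + 10)*(4 + 0))*(-7))*10 = ((8*4)*(-7))*10 = (32*(-7))*10 = -224*10 = -2240)
1/(((G(-1, -4) + 1202) + 1710) + c) = 1/((((24 - 46*(-1)) + 1202) + 1710) - 2240) = 1/((((24 + 46) + 1202) + 1710) - 2240) = 1/(((70 + 1202) + 1710) - 2240) = 1/((1272 + 1710) - 2240) = 1/(2982 - 2240) = 1/742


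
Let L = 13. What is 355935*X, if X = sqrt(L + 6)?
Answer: 355935*sqrt(19) ≈ 1.5515e+6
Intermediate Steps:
X = sqrt(19) (X = sqrt(13 + 6) = sqrt(19) ≈ 4.3589)
355935*X = 355935*sqrt(19)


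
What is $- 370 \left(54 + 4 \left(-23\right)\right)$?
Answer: $14060$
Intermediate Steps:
$- 370 \left(54 + 4 \left(-23\right)\right) = - 370 \left(54 - 92\right) = \left(-370\right) \left(-38\right) = 14060$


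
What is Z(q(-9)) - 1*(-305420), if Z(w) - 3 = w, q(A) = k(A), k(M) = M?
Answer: 305414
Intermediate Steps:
q(A) = A
Z(w) = 3 + w
Z(q(-9)) - 1*(-305420) = (3 - 9) - 1*(-305420) = -6 + 305420 = 305414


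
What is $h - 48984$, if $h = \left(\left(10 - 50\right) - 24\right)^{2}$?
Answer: $-44888$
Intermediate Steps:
$h = 4096$ ($h = \left(\left(10 - 50\right) - 24\right)^{2} = \left(-40 - 24\right)^{2} = \left(-64\right)^{2} = 4096$)
$h - 48984 = 4096 - 48984 = -44888$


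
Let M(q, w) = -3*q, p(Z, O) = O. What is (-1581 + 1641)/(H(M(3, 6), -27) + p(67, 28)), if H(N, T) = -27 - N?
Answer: 6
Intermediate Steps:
(-1581 + 1641)/(H(M(3, 6), -27) + p(67, 28)) = (-1581 + 1641)/((-27 - (-3)*3) + 28) = 60/((-27 - 1*(-9)) + 28) = 60/((-27 + 9) + 28) = 60/(-18 + 28) = 60/10 = 60*(⅒) = 6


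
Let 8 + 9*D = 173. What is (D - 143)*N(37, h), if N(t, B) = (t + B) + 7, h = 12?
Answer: -20944/3 ≈ -6981.3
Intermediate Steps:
D = 55/3 (D = -8/9 + (⅑)*173 = -8/9 + 173/9 = 55/3 ≈ 18.333)
N(t, B) = 7 + B + t (N(t, B) = (B + t) + 7 = 7 + B + t)
(D - 143)*N(37, h) = (55/3 - 143)*(7 + 12 + 37) = -374/3*56 = -20944/3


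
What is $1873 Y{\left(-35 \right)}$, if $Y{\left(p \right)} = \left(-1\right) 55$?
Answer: $-103015$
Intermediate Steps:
$Y{\left(p \right)} = -55$
$1873 Y{\left(-35 \right)} = 1873 \left(-55\right) = -103015$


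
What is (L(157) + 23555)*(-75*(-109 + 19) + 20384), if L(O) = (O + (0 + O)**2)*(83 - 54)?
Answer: 20158635486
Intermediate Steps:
L(O) = 29*O + 29*O**2 (L(O) = (O + O**2)*29 = 29*O + 29*O**2)
(L(157) + 23555)*(-75*(-109 + 19) + 20384) = (29*157*(1 + 157) + 23555)*(-75*(-109 + 19) + 20384) = (29*157*158 + 23555)*(-75*(-90) + 20384) = (719374 + 23555)*(6750 + 20384) = 742929*27134 = 20158635486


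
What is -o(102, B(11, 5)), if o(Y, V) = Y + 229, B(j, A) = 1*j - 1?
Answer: -331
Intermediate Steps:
B(j, A) = -1 + j (B(j, A) = j - 1 = -1 + j)
o(Y, V) = 229 + Y
-o(102, B(11, 5)) = -(229 + 102) = -1*331 = -331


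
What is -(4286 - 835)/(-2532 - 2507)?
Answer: 3451/5039 ≈ 0.68486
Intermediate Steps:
-(4286 - 835)/(-2532 - 2507) = -3451/(-5039) = -3451*(-1)/5039 = -1*(-3451/5039) = 3451/5039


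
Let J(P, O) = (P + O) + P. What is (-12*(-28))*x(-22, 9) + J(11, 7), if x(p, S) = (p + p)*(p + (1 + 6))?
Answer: 221789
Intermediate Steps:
x(p, S) = 2*p*(7 + p) (x(p, S) = (2*p)*(p + 7) = (2*p)*(7 + p) = 2*p*(7 + p))
J(P, O) = O + 2*P (J(P, O) = (O + P) + P = O + 2*P)
(-12*(-28))*x(-22, 9) + J(11, 7) = (-12*(-28))*(2*(-22)*(7 - 22)) + (7 + 2*11) = 336*(2*(-22)*(-15)) + (7 + 22) = 336*660 + 29 = 221760 + 29 = 221789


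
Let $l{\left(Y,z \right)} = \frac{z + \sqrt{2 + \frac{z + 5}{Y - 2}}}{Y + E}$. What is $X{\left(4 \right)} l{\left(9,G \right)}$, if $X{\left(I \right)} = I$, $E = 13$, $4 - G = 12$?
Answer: $- \frac{16}{11} + \frac{2 \sqrt{77}}{77} \approx -1.2266$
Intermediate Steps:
$G = -8$ ($G = 4 - 12 = -8$)
$l{\left(Y,z \right)} = \frac{z + \sqrt{2 + \frac{5 + z}{-2 + Y}}}{13 + Y}$ ($l{\left(Y,z \right)} = \frac{z + \sqrt{2 + \frac{z + 5}{Y - 2}}}{Y + 13} = \frac{z + \sqrt{2 + \frac{5 + z}{-2 + Y}}}{13 + Y}$)
$X{\left(4 \right)} l{\left(9,G \right)} = 4 \frac{-8 + \sqrt{\frac{1 - 8 + 2 \cdot 9}{-2 + 9}}}{13 + 9} = 4 \frac{-8 + \sqrt{\frac{1 - 8 + 18}{7}}}{22} = 4 \frac{-8 + \sqrt{\frac{1}{7} \cdot 11}}{22} = 4 \frac{-8 + \sqrt{\frac{11}{7}}}{22} = 4 \frac{-8 + \frac{\sqrt{77}}{7}}{22} = 4 \left(- \frac{4}{11} + \frac{\sqrt{77}}{154}\right) = - \frac{16}{11} + \frac{2 \sqrt{77}}{77}$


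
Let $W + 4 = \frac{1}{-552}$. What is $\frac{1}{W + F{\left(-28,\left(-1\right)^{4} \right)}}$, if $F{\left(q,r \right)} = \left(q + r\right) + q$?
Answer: $- \frac{552}{32569} \approx -0.016949$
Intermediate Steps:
$F{\left(q,r \right)} = r + 2 q$
$W = - \frac{2209}{552}$ ($W = -4 + \frac{1}{-552} = -4 - \frac{1}{552} = - \frac{2209}{552} \approx -4.0018$)
$\frac{1}{W + F{\left(-28,\left(-1\right)^{4} \right)}} = \frac{1}{- \frac{2209}{552} + \left(\left(-1\right)^{4} + 2 \left(-28\right)\right)} = \frac{1}{- \frac{2209}{552} + \left(1 - 56\right)} = \frac{1}{- \frac{2209}{552} - 55} = \frac{1}{- \frac{32569}{552}} = - \frac{552}{32569}$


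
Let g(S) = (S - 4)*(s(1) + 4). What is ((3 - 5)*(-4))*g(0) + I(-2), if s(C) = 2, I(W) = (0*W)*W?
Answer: -192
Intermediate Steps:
I(W) = 0 (I(W) = 0*W = 0)
g(S) = -24 + 6*S (g(S) = (S - 4)*(2 + 4) = (-4 + S)*6 = -24 + 6*S)
((3 - 5)*(-4))*g(0) + I(-2) = ((3 - 5)*(-4))*(-24 + 6*0) + 0 = (-2*(-4))*(-24 + 0) + 0 = 8*(-24) + 0 = -192 + 0 = -192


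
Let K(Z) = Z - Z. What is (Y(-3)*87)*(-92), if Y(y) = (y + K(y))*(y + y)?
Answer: -144072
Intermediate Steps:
K(Z) = 0
Y(y) = 2*y**2 (Y(y) = (y + 0)*(y + y) = y*(2*y) = 2*y**2)
(Y(-3)*87)*(-92) = ((2*(-3)**2)*87)*(-92) = ((2*9)*87)*(-92) = (18*87)*(-92) = 1566*(-92) = -144072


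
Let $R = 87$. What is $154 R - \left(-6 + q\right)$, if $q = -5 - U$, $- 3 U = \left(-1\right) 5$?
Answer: $\frac{40232}{3} \approx 13411.0$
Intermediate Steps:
$U = \frac{5}{3}$ ($U = - \frac{\left(-1\right) 5}{3} = \left(- \frac{1}{3}\right) \left(-5\right) = \frac{5}{3} \approx 1.6667$)
$q = - \frac{20}{3}$ ($q = -5 - \frac{5}{3} = - \frac{20}{3} \approx -6.6667$)
$154 R - \left(-6 + q\right) = 154 \cdot 87 - \left(-6 - \frac{20}{3}\right) = 13398 - - \frac{38}{3} = 13398 + \frac{38}{3} = \frac{40232}{3}$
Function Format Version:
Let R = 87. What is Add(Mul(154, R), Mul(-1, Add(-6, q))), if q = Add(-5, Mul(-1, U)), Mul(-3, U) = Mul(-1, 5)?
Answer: Rational(40232, 3) ≈ 13411.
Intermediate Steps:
U = Rational(5, 3) (U = Mul(Rational(-1, 3), Mul(-1, 5)) = Mul(Rational(-1, 3), -5) = Rational(5, 3) ≈ 1.6667)
q = Rational(-20, 3) (q = Add(-5, Mul(-1, Rational(5, 3))) = Add(-5, Rational(-5, 3)) = Rational(-20, 3) ≈ -6.6667)
Add(Mul(154, R), Mul(-1, Add(-6, q))) = Add(Mul(154, 87), Mul(-1, Add(-6, Rational(-20, 3)))) = Add(13398, Mul(-1, Rational(-38, 3))) = Add(13398, Rational(38, 3)) = Rational(40232, 3)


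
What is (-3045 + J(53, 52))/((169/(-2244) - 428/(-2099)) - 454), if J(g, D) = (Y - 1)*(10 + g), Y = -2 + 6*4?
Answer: 8110888632/2137805123 ≈ 3.7940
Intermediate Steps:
Y = 22 (Y = -2 + 24 = 22)
J(g, D) = 210 + 21*g (J(g, D) = (22 - 1)*(10 + g) = 21*(10 + g) = 210 + 21*g)
(-3045 + J(53, 52))/((169/(-2244) - 428/(-2099)) - 454) = (-3045 + (210 + 21*53))/((169/(-2244) - 428/(-2099)) - 454) = (-3045 + (210 + 1113))/((169*(-1/2244) - 428*(-1/2099)) - 454) = (-3045 + 1323)/((-169/2244 + 428/2099) - 454) = -1722/(605701/4710156 - 454) = -1722/(-2137805123/4710156) = -1722*(-4710156/2137805123) = 8110888632/2137805123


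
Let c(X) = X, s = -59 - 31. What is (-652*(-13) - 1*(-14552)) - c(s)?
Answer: 23118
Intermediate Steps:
s = -90
(-652*(-13) - 1*(-14552)) - c(s) = (-652*(-13) - 1*(-14552)) - 1*(-90) = (8476 + 14552) + 90 = 23028 + 90 = 23118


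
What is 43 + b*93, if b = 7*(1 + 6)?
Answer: 4600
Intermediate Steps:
b = 49 (b = 7*7 = 49)
43 + b*93 = 43 + 49*93 = 43 + 4557 = 4600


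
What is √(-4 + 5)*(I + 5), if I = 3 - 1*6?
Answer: 2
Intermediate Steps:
I = -3 (I = 3 - 6 = -3)
√(-4 + 5)*(I + 5) = √(-4 + 5)*(-3 + 5) = √1*2 = 1*2 = 2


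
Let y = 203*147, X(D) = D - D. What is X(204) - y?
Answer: -29841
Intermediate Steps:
X(D) = 0
y = 29841
X(204) - y = 0 - 1*29841 = 0 - 29841 = -29841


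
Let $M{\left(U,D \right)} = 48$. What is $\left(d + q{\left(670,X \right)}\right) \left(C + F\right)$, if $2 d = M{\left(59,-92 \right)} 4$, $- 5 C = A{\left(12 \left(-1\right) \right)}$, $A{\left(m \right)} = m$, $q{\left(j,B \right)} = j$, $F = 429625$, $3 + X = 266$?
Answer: $\frac{1645472942}{5} \approx 3.2909 \cdot 10^{8}$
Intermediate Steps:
$X = 263$ ($X = -3 + 266 = 263$)
$C = \frac{12}{5}$ ($C = - \frac{12 \left(-1\right)}{5} = \left(- \frac{1}{5}\right) \left(-12\right) = \frac{12}{5} \approx 2.4$)
$d = 96$ ($d = \frac{48 \cdot 4}{2} = \frac{1}{2} \cdot 192 = 96$)
$\left(d + q{\left(670,X \right)}\right) \left(C + F\right) = \left(96 + 670\right) \left(\frac{12}{5} + 429625\right) = 766 \cdot \frac{2148137}{5} = \frac{1645472942}{5}$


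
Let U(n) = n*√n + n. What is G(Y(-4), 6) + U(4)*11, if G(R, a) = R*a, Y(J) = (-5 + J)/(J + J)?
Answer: 555/4 ≈ 138.75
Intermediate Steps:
U(n) = n + n^(3/2) (U(n) = n^(3/2) + n = n + n^(3/2))
Y(J) = (-5 + J)/(2*J) (Y(J) = (-5 + J)/((2*J)) = (-5 + J)*(1/(2*J)) = (-5 + J)/(2*J))
G(Y(-4), 6) + U(4)*11 = ((½)*(-5 - 4)/(-4))*6 + (4 + 4^(3/2))*11 = ((½)*(-¼)*(-9))*6 + (4 + 8)*11 = (9/8)*6 + 12*11 = 27/4 + 132 = 555/4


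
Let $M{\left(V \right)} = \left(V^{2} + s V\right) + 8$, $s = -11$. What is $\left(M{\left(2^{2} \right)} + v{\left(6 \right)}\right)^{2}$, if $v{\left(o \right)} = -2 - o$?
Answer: $784$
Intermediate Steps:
$M{\left(V \right)} = 8 + V^{2} - 11 V$ ($M{\left(V \right)} = \left(V^{2} - 11 V\right) + 8 = 8 + V^{2} - 11 V$)
$\left(M{\left(2^{2} \right)} + v{\left(6 \right)}\right)^{2} = \left(\left(8 + \left(2^{2}\right)^{2} - 11 \cdot 2^{2}\right) - 8\right)^{2} = \left(\left(8 + 4^{2} - 44\right) - 8\right)^{2} = \left(\left(8 + 16 - 44\right) - 8\right)^{2} = \left(-20 - 8\right)^{2} = \left(-28\right)^{2} = 784$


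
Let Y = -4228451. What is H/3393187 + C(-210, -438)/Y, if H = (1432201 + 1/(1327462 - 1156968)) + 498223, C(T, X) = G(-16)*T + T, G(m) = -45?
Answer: 1386346428733908387/2446235118699178478 ≈ 0.56673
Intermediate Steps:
C(T, X) = -44*T (C(T, X) = -45*T + T = -44*T)
H = 329125709457/170494 (H = (1432201 + 1/170494) + 498223 = 244181677295/170494 + 498223 = 329125709457/170494 ≈ 1.9304e+6)
H/3393187 + C(-210, -438)/Y = (329125709457/170494)/3393187 - 44*(-210)/(-4228451) = (329125709457/170494)*(1/3393187) + 9240*(-1/4228451) = 329125709457/578518024378 - 9240/4228451 = 1386346428733908387/2446235118699178478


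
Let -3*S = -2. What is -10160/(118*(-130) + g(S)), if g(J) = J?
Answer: 15240/23009 ≈ 0.66235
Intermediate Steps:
S = ⅔ (S = -⅓*(-2) = ⅔ ≈ 0.66667)
-10160/(118*(-130) + g(S)) = -10160/(118*(-130) + ⅔) = -10160/(-15340 + ⅔) = -10160/(-46018/3) = -10160*(-3/46018) = 15240/23009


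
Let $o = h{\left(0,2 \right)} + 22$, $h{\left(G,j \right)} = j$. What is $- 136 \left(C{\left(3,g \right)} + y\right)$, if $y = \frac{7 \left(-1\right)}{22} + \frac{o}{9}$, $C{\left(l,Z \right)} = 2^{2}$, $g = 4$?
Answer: $- \frac{28492}{33} \approx -863.39$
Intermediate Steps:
$o = 24$ ($o = 2 + 22 = 24$)
$C{\left(l,Z \right)} = 4$
$y = \frac{155}{66}$ ($y = \frac{7 \left(-1\right)}{22} + \frac{24}{9} = \left(-7\right) \frac{1}{22} + 24 \cdot \frac{1}{9} = - \frac{7}{22} + \frac{8}{3} = \frac{155}{66} \approx 2.3485$)
$- 136 \left(C{\left(3,g \right)} + y\right) = - 136 \left(4 + \frac{155}{66}\right) = \left(-136\right) \frac{419}{66} = - \frac{28492}{33}$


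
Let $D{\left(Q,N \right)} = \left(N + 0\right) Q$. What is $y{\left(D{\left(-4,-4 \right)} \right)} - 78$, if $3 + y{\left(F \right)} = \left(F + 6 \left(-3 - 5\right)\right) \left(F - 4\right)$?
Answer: $-465$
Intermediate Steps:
$D{\left(Q,N \right)} = N Q$
$y{\left(F \right)} = -3 + \left(-48 + F\right) \left(-4 + F\right)$ ($y{\left(F \right)} = -3 + \left(F + 6 \left(-3 - 5\right)\right) \left(F - 4\right) = -3 + \left(F + 6 \left(-8\right)\right) \left(-4 + F\right) = -3 + \left(F - 48\right) \left(-4 + F\right) = -3 + \left(-48 + F\right) \left(-4 + F\right)$)
$y{\left(D{\left(-4,-4 \right)} \right)} - 78 = \left(189 + \left(\left(-4\right) \left(-4\right)\right)^{2} - 52 \left(\left(-4\right) \left(-4\right)\right)\right) - 78 = \left(189 + 16^{2} - 832\right) - 78 = \left(189 + 256 - 832\right) - 78 = -387 - 78 = -465$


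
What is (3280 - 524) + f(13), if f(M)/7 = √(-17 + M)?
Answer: 2756 + 14*I ≈ 2756.0 + 14.0*I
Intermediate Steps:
f(M) = 7*√(-17 + M)
(3280 - 524) + f(13) = (3280 - 524) + 7*√(-17 + 13) = 2756 + 7*√(-4) = 2756 + 7*(2*I) = 2756 + 14*I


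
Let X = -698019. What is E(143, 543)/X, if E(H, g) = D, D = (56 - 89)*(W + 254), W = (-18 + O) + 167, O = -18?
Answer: 605/33239 ≈ 0.018202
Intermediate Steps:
W = 131 (W = (-18 - 18) + 167 = -36 + 167 = 131)
D = -12705 (D = (56 - 89)*(131 + 254) = -33*385 = -12705)
E(H, g) = -12705
E(143, 543)/X = -12705/(-698019) = -12705*(-1/698019) = 605/33239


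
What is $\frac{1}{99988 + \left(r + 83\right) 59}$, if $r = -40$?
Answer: $\frac{1}{102525} \approx 9.7537 \cdot 10^{-6}$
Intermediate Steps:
$\frac{1}{99988 + \left(r + 83\right) 59} = \frac{1}{99988 + \left(-40 + 83\right) 59} = \frac{1}{99988 + 43 \cdot 59} = \frac{1}{99988 + 2537} = \frac{1}{102525}$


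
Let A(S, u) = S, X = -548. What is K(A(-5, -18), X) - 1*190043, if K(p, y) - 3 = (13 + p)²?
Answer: -189976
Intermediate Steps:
K(p, y) = 3 + (13 + p)²
K(A(-5, -18), X) - 1*190043 = (3 + (13 - 5)²) - 1*190043 = (3 + 8²) - 190043 = (3 + 64) - 190043 = 67 - 190043 = -189976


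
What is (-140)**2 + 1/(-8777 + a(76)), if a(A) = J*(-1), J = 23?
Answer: 172479999/8800 ≈ 19600.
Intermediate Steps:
a(A) = -23 (a(A) = 23*(-1) = -23)
(-140)**2 + 1/(-8777 + a(76)) = (-140)**2 + 1/(-8777 - 23) = 19600 + 1/(-8800) = 19600 - 1/8800 = 172479999/8800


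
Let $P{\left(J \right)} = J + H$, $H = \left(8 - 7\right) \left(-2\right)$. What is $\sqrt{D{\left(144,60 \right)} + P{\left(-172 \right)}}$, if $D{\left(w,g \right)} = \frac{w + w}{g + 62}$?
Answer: $\frac{i \sqrt{638670}}{61} \approx 13.101 i$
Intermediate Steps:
$H = -2$ ($H = 1 \left(-2\right) = -2$)
$D{\left(w,g \right)} = \frac{2 w}{62 + g}$
$P{\left(J \right)} = -2 + J$ ($P{\left(J \right)} = J - 2 = -2 + J$)
$\sqrt{D{\left(144,60 \right)} + P{\left(-172 \right)}} = \sqrt{2 \cdot 144 \frac{1}{62 + 60} - 174} = \sqrt{2 \cdot 144 \cdot \frac{1}{122} - 174} = \sqrt{\frac{144}{61} - 174} = \sqrt{- \frac{10470}{61}} = \frac{i \sqrt{638670}}{61}$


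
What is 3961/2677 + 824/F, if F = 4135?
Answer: 18584583/11069395 ≈ 1.6789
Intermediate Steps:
3961/2677 + 824/F = 3961/2677 + 824/4135 = 18584583/11069395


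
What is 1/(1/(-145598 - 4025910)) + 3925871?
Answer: -245637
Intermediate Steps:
1/(1/(-145598 - 4025910)) + 3925871 = 1/(1/(-4171508)) + 3925871 = 1/(-1/4171508) + 3925871 = -4171508 + 3925871 = -245637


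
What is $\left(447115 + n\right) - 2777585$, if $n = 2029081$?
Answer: $-301389$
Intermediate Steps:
$\left(447115 + n\right) - 2777585 = \left(447115 + 2029081\right) - 2777585 = 2476196 - 2777585 = -301389$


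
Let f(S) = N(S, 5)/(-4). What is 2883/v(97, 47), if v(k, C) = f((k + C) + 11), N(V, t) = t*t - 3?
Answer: -5766/11 ≈ -524.18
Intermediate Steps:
N(V, t) = -3 + t² (N(V, t) = t² - 3 = -3 + t²)
f(S) = -11/2 (f(S) = (-3 + 5²)/(-4) = (-3 + 25)*(-¼) = 22*(-¼) = -11/2)
v(k, C) = -11/2
2883/v(97, 47) = 2883/(-11/2) = 2883*(-2/11) = -5766/11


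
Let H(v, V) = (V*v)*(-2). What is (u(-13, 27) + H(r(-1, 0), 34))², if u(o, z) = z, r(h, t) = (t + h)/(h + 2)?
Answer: 9025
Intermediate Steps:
r(h, t) = (h + t)/(2 + h)
H(v, V) = -2*V*v
(u(-13, 27) + H(r(-1, 0), 34))² = (27 - 2*34*(-1 + 0)/(2 - 1))² = (27 - 2*34*-1/1)² = (27 - 2*34*1*(-1))² = (27 - 2*34*(-1))² = (27 + 68)² = 95² = 9025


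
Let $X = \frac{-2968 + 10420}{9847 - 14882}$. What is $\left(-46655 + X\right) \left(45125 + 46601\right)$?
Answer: $- \frac{21547847870702}{5035} \approx -4.2796 \cdot 10^{9}$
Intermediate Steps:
$X = - \frac{7452}{5035}$ ($X = \frac{7452}{-5035} = 7452 \left(- \frac{1}{5035}\right) = - \frac{7452}{5035} \approx -1.48$)
$\left(-46655 + X\right) \left(45125 + 46601\right) = \left(-46655 - \frac{7452}{5035}\right) \left(45125 + 46601\right) = \left(- \frac{234915377}{5035}\right) 91726 = - \frac{21547847870702}{5035}$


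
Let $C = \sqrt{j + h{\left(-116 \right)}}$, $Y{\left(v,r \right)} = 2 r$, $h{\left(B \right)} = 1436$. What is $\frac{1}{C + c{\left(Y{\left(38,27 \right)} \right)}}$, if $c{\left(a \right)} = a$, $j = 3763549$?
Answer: $- \frac{18}{1254023} + \frac{\sqrt{3764985}}{3762069} \approx 0.00050141$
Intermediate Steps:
$C = \sqrt{3764985}$ ($C = \sqrt{3763549 + 1436} = \sqrt{3764985} \approx 1940.4$)
$\frac{1}{C + c{\left(Y{\left(38,27 \right)} \right)}} = \frac{1}{\sqrt{3764985} + 2 \cdot 27} = \frac{1}{\sqrt{3764985} + 54} = \frac{1}{54 + \sqrt{3764985}}$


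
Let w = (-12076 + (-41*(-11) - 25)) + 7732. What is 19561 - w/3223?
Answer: 63049021/3223 ≈ 19562.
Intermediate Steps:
w = -3918 (w = (-12076 + (451 - 25)) + 7732 = (-12076 + 426) + 7732 = -11650 + 7732 = -3918)
19561 - w/3223 = 19561 - (-3918)/3223 = 19561 - 1*(-3918/3223) = 19561 + 3918/3223 = 63049021/3223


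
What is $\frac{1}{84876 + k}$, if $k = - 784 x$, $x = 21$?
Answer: $\frac{1}{68412} \approx 1.4617 \cdot 10^{-5}$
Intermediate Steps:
$k = -16464$ ($k = \left(-784\right) 21 = -16464$)
$\frac{1}{84876 + k} = \frac{1}{84876 - 16464} = \frac{1}{68412}$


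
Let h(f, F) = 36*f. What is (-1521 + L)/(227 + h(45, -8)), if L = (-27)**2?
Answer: -792/1847 ≈ -0.42880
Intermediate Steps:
L = 729
(-1521 + L)/(227 + h(45, -8)) = (-1521 + 729)/(227 + 36*45) = -792/(227 + 1620) = -792/1847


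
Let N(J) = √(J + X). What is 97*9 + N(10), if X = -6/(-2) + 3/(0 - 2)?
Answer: 873 + √46/2 ≈ 876.39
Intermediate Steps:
X = 3/2 (X = -6*(-½) + 3/(-2) = 3 + 3*(-½) = 3 - 3/2 = 3/2 ≈ 1.5000)
N(J) = √(3/2 + J) (N(J) = √(J + 3/2) = √(3/2 + J))
97*9 + N(10) = 97*9 + √(6 + 4*10)/2 = 873 + √(6 + 40)/2 = 873 + √46/2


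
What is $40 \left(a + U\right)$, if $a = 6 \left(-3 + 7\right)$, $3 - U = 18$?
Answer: $360$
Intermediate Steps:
$U = -15$ ($U = 3 - 18 = -15$)
$a = 24$ ($a = 6 \cdot 4 = 24$)
$40 \left(a + U\right) = 40 \left(24 - 15\right) = 40 \cdot 9 = 360$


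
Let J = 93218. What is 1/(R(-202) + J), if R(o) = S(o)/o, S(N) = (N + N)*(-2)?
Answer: 1/93214 ≈ 1.0728e-5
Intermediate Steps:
S(N) = -4*N (S(N) = (2*N)*(-2) = -4*N)
R(o) = -4 (R(o) = (-4*o)/o = -4)
1/(R(-202) + J) = 1/(-4 + 93218) = 1/93214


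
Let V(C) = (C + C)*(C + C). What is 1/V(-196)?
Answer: 1/153664 ≈ 6.5077e-6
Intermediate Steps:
V(C) = 4*C² (V(C) = (2*C)*(2*C) = 4*C²)
1/V(-196) = 1/(4*(-196)²) = 1/(4*38416) = 1/153664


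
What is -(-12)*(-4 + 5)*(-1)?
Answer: -12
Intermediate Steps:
-(-12)*(-4 + 5)*(-1) = -(-12)*(-1) = -3*(-4)*(-1) = 12*(-1) = -12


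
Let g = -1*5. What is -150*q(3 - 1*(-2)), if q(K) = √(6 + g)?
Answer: -150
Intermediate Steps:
g = -5
q(K) = 1 (q(K) = √(6 - 5) = √1 = 1)
-150*q(3 - 1*(-2)) = -150*1 = -150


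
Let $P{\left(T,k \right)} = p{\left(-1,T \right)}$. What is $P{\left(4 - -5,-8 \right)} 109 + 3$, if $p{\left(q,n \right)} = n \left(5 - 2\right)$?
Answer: $2946$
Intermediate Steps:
$p{\left(q,n \right)} = 3 n$ ($p{\left(q,n \right)} = n 3 = 3 n$)
$P{\left(T,k \right)} = 3 T$
$P{\left(4 - -5,-8 \right)} 109 + 3 = 3 \left(4 - -5\right) 109 + 3 = 3 \left(4 + 5\right) 109 + 3 = 3 \cdot 9 \cdot 109 + 3 = 27 \cdot 109 + 3 = 2943 + 3 = 2946$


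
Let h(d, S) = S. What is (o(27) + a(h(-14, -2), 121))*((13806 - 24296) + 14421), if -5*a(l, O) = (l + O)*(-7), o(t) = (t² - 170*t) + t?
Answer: -72082747/5 ≈ -1.4417e+7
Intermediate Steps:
o(t) = t² - 169*t
a(l, O) = 7*O/5 + 7*l/5 (a(l, O) = -(l + O)*(-7)/5 = -(O + l)*(-7)/5 = -(-7*O - 7*l)/5 = 7*O/5 + 7*l/5)
(o(27) + a(h(-14, -2), 121))*((13806 - 24296) + 14421) = (27*(-169 + 27) + ((7/5)*121 + (7/5)*(-2)))*((13806 - 24296) + 14421) = (27*(-142) + (847/5 - 14/5))*(-10490 + 14421) = (-3834 + 833/5)*3931 = -18337/5*3931 = -72082747/5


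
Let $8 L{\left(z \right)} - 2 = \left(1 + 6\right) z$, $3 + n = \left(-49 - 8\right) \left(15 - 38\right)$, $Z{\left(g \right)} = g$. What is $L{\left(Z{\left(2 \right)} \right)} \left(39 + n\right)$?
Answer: $2694$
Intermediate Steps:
$n = 1308$ ($n = -3 + \left(-49 - 8\right) \left(15 - 38\right) = -3 - -1311 = -3 + 1311 = 1308$)
$L{\left(z \right)} = \frac{1}{4} + \frac{7 z}{8}$ ($L{\left(z \right)} = \frac{1}{4} + \frac{\left(1 + 6\right) z}{8} = \frac{1}{4} + \frac{7 z}{8}$)
$L{\left(Z{\left(2 \right)} \right)} \left(39 + n\right) = \left(\frac{1}{4} + \frac{7}{8} \cdot 2\right) \left(39 + 1308\right) = \left(\frac{1}{4} + \frac{7}{4}\right) 1347 = 2 \cdot 1347 = 2694$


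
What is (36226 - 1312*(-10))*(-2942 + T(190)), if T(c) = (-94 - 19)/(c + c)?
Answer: -27586215129/190 ≈ -1.4519e+8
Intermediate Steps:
T(c) = -113/(2*c) (T(c) = -113*1/(2*c) = -113/(2*c))
(36226 - 1312*(-10))*(-2942 + T(190)) = (36226 - 1312*(-10))*(-2942 - 113/2/190) = (36226 + 13120)*(-2942 - 113/2*1/190) = 49346*(-2942 - 113/380) = 49346*(-1118073/380) = -27586215129/190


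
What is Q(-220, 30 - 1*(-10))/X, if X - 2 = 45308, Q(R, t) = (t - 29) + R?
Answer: -209/45310 ≈ -0.0046127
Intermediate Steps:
Q(R, t) = -29 + R + t (Q(R, t) = (-29 + t) + R = -29 + R + t)
X = 45310 (X = 2 + 45308 = 45310)
Q(-220, 30 - 1*(-10))/X = (-29 - 220 + (30 - 1*(-10)))/45310 = (-29 - 220 + (30 + 10))*(1/45310) = (-29 - 220 + 40)*(1/45310) = -209*1/45310 = -209/45310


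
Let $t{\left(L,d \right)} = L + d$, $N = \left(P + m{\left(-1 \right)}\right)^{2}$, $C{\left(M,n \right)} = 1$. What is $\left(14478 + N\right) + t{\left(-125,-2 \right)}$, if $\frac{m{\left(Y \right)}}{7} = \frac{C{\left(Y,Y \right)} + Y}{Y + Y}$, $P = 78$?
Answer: $20435$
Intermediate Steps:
$m{\left(Y \right)} = \frac{7 \left(1 + Y\right)}{2 Y}$ ($m{\left(Y \right)} = 7 \frac{1 + Y}{Y + Y} = 7 \frac{1 + Y}{2 Y} = \frac{7 \left(1 + Y\right)}{2 Y}$)
$N = 6084$ ($N = \left(78 + \frac{7 \left(1 - 1\right)}{2 \left(-1\right)}\right)^{2} = \left(78 + \frac{7}{2} \left(-1\right) 0\right)^{2} = \left(78 + 0\right)^{2} = 78^{2} = 6084$)
$\left(14478 + N\right) + t{\left(-125,-2 \right)} = \left(14478 + 6084\right) - 127 = 20562 - 127 = 20435$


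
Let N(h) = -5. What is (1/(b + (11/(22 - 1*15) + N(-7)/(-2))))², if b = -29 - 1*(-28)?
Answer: 196/1849 ≈ 0.10600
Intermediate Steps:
b = -1 (b = -29 + 28 = -1)
(1/(b + (11/(22 - 1*15) + N(-7)/(-2))))² = (1/(-1 + (11/(22 - 1*15) - 5/(-2))))² = (1/(-1 + (11/(22 - 15) - 5*(-½))))² = (1/(-1 + (11/7 + 5/2)))² = (1/(-1 + 57/14))² = (1/(43/14))² = (14/43)² = 196/1849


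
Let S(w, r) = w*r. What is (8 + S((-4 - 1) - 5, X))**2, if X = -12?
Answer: 16384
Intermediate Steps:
S(w, r) = r*w
(8 + S((-4 - 1) - 5, X))**2 = (8 - 12*((-4 - 1) - 5))**2 = (8 - 12*(-5 - 5))**2 = (8 - 12*(-10))**2 = (8 + 120)**2 = 128**2 = 16384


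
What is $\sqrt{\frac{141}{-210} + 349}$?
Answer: $\frac{\sqrt{1706810}}{70} \approx 18.664$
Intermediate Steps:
$\sqrt{\frac{141}{-210} + 349} = \sqrt{141 \left(- \frac{1}{210}\right) + 349} = \sqrt{- \frac{47}{70} + 349} = \sqrt{\frac{24383}{70}} = \frac{\sqrt{1706810}}{70}$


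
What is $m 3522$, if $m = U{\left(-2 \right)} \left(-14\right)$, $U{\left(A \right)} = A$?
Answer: $98616$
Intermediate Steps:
$m = 28$ ($m = \left(-2\right) \left(-14\right) = 28$)
$m 3522 = 28 \cdot 3522 = 98616$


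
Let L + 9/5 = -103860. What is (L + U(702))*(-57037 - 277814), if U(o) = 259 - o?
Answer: 174632832924/5 ≈ 3.4927e+10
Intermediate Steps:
L = -519309/5 (L = -9/5 - 103860 = -519309/5 ≈ -1.0386e+5)
(L + U(702))*(-57037 - 277814) = (-519309/5 + (259 - 1*702))*(-57037 - 277814) = (-519309/5 + (259 - 702))*(-334851) = (-519309/5 - 443)*(-334851) = -521524/5*(-334851) = 174632832924/5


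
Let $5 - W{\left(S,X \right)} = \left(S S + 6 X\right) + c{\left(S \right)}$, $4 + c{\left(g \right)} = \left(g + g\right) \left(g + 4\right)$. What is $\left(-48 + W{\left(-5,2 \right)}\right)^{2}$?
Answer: $7396$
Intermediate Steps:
$c{\left(g \right)} = -4 + 2 g \left(4 + g\right)$ ($c{\left(g \right)} = -4 + \left(g + g\right) \left(g + 4\right) = -4 + 2 g \left(4 + g\right)$)
$W{\left(S,X \right)} = 9 - 8 S - 6 X - 3 S^{2}$ ($W{\left(S,X \right)} = 5 - \left(\left(S S + 6 X\right) + \left(-4 + 2 S^{2} + 8 S\right)\right) = 5 - \left(\left(S^{2} + 6 X\right) + \left(-4 + 2 S^{2} + 8 S\right)\right) = 5 - \left(-4 + 3 S^{2} + 6 X + 8 S\right) = 9 - 8 S - 6 X - 3 S^{2}$)
$\left(-48 + W{\left(-5,2 \right)}\right)^{2} = \left(-48 - \left(-37 + 75\right)\right)^{2} = \left(-48 + \left(9 + 40 - 12 - 75\right)\right)^{2} = \left(-48 - 38\right)^{2} = \left(-86\right)^{2} = 7396$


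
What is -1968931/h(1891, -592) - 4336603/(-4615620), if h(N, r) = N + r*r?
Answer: -1511962710431/325267357020 ≈ -4.6484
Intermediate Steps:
h(N, r) = N + r**2
-1968931/h(1891, -592) - 4336603/(-4615620) = -1968931/(1891 + (-592)**2) - 4336603/(-4615620) = -1968931/(1891 + 350464) - 4336603*(-1/4615620) = -1968931/352355 + 4336603/4615620 = -1511962710431/325267357020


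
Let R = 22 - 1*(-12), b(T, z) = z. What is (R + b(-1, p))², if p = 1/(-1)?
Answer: 1089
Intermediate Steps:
p = -1
R = 34 (R = 22 + 12 = 34)
(R + b(-1, p))² = (34 - 1)² = 33² = 1089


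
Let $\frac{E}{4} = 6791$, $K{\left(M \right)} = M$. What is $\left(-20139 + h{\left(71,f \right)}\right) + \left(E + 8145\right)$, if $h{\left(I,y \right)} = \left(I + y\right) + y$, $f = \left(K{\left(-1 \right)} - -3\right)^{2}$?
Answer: $15249$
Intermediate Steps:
$f = 4$ ($f = \left(-1 - -3\right)^{2} = \left(-1 + \left(-1 + 4\right)\right)^{2} = \left(-1 + 3\right)^{2} = 2^{2} = 4$)
$E = 27164$ ($E = 4 \cdot 6791 = 27164$)
$h{\left(I,y \right)} = I + 2 y$
$\left(-20139 + h{\left(71,f \right)}\right) + \left(E + 8145\right) = \left(-20139 + \left(71 + 2 \cdot 4\right)\right) + \left(27164 + 8145\right) = \left(-20139 + \left(71 + 8\right)\right) + 35309 = \left(-20139 + 79\right) + 35309 = -20060 + 35309 = 15249$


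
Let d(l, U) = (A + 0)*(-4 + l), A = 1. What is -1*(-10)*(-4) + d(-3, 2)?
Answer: -47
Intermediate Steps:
d(l, U) = -4 + l (d(l, U) = (1 + 0)*(-4 + l) = 1*(-4 + l) = -4 + l)
-1*(-10)*(-4) + d(-3, 2) = -1*(-10)*(-4) + (-4 - 3) = 10*(-4) - 7 = -40 - 7 = -47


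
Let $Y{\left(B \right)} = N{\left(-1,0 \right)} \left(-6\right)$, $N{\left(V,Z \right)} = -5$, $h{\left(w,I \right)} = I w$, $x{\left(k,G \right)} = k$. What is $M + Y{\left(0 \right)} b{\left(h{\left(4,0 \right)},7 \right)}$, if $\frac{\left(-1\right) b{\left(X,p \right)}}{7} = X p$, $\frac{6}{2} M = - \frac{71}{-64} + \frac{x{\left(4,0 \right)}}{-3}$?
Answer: $- \frac{43}{576} \approx -0.074653$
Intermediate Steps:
$M = - \frac{43}{576}$ ($M = \frac{- \frac{71}{-64} + \frac{4}{-3}}{3} = \frac{\left(-71\right) \left(- \frac{1}{64}\right) + 4 \left(- \frac{1}{3}\right)}{3} = \frac{\frac{71}{64} - \frac{4}{3}}{3} = \frac{1}{3} \left(- \frac{43}{192}\right) = - \frac{43}{576} \approx -0.074653$)
$Y{\left(B \right)} = 30$ ($Y{\left(B \right)} = \left(-5\right) \left(-6\right) = 30$)
$b{\left(X,p \right)} = - 7 X p$
$M + Y{\left(0 \right)} b{\left(h{\left(4,0 \right)},7 \right)} = - \frac{43}{576} + 30 \left(\left(-7\right) 0 \cdot 4 \cdot 7\right) = - \frac{43}{576} + 30 \left(\left(-7\right) 0 \cdot 7\right) = - \frac{43}{576} + 30 \cdot 0 = - \frac{43}{576} + 0 = - \frac{43}{576}$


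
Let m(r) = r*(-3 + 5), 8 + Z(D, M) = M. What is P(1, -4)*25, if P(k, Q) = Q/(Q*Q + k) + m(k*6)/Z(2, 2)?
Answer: -950/17 ≈ -55.882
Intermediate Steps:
Z(D, M) = -8 + M
m(r) = 2*r (m(r) = r*2 = 2*r)
P(k, Q) = -2*k + Q/(k + Q²) (P(k, Q) = Q/(Q*Q + k) + (2*(k*6))/(-8 + 2) = Q/(Q² + k) + (2*(6*k))/(-6) = Q/(k + Q²) + (12*k)*(-⅙) = Q/(k + Q²) - 2*k = -2*k + Q/(k + Q²))
P(1, -4)*25 = ((-4 - 2*1² - 2*1*(-4)²)/(1 + (-4)²))*25 = ((-4 - 2*1 - 2*1*16)/(1 + 16))*25 = ((-4 - 2 - 32)/17)*25 = ((1/17)*(-38))*25 = -38/17*25 = -950/17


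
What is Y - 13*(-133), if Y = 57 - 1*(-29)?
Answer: 1815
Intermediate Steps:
Y = 86 (Y = 57 + 29 = 86)
Y - 13*(-133) = 86 - 13*(-133) = 86 + 1729 = 1815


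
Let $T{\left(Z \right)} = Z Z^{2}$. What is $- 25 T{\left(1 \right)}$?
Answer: $-25$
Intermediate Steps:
$T{\left(Z \right)} = Z^{3}$
$- 25 T{\left(1 \right)} = - 25 \cdot 1^{3} = \left(-25\right) 1 = -25$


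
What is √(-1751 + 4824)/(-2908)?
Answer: -√3073/2908 ≈ -0.019063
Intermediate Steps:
√(-1751 + 4824)/(-2908) = √3073*(-1/2908) = -√3073/2908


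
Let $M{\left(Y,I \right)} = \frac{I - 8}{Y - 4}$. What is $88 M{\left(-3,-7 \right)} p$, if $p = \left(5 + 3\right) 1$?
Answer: $\frac{10560}{7} \approx 1508.6$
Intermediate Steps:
$M{\left(Y,I \right)} = \frac{-8 + I}{-4 + Y}$
$p = 8$ ($p = 8 \cdot 1 = 8$)
$88 M{\left(-3,-7 \right)} p = 88 \frac{-8 - 7}{-4 - 3} \cdot 8 = 88 \frac{1}{-7} \left(-15\right) 8 = 88 \left(\left(- \frac{1}{7}\right) \left(-15\right)\right) 8 = 88 \cdot \frac{15}{7} \cdot 8 = \frac{1320}{7} \cdot 8 = \frac{10560}{7}$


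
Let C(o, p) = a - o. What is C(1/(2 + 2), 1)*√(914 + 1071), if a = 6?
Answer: 23*√1985/4 ≈ 256.18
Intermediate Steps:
C(o, p) = 6 - o
C(1/(2 + 2), 1)*√(914 + 1071) = (6 - 1/(2 + 2))*√(914 + 1071) = (6 - 1/4)*√1985 = (6 - 1*¼)*√1985 = (6 - ¼)*√1985 = 23*√1985/4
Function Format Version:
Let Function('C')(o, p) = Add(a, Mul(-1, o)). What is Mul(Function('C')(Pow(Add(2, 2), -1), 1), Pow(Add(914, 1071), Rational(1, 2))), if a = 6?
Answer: Mul(Rational(23, 4), Pow(1985, Rational(1, 2))) ≈ 256.18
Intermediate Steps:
Function('C')(o, p) = Add(6, Mul(-1, o))
Mul(Function('C')(Pow(Add(2, 2), -1), 1), Pow(Add(914, 1071), Rational(1, 2))) = Mul(Add(6, Mul(-1, Pow(Add(2, 2), -1))), Pow(Add(914, 1071), Rational(1, 2))) = Mul(Add(6, Mul(-1, Pow(4, -1))), Pow(1985, Rational(1, 2))) = Mul(Add(6, Mul(-1, Rational(1, 4))), Pow(1985, Rational(1, 2))) = Mul(Add(6, Rational(-1, 4)), Pow(1985, Rational(1, 2))) = Mul(Rational(23, 4), Pow(1985, Rational(1, 2)))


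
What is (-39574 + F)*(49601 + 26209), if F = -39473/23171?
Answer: -69518424012870/23171 ≈ -3.0002e+9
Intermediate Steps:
F = -39473/23171 (F = -39473*1/23171 = -39473/23171 ≈ -1.7036)
(-39574 + F)*(49601 + 26209) = (-39574 - 39473/23171)*(49601 + 26209) = -917008627/23171*75810 = -69518424012870/23171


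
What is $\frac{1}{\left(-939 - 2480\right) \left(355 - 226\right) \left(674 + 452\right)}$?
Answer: $- \frac{1}{496623426} \approx -2.0136 \cdot 10^{-9}$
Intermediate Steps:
$\frac{1}{\left(-939 - 2480\right) \left(355 - 226\right) \left(674 + 452\right)} = \frac{1}{\left(-939 - 2480\right) 129 \cdot 1126} = \frac{1}{\left(-3419\right) 145254} = \frac{1}{-496623426} = - \frac{1}{496623426}$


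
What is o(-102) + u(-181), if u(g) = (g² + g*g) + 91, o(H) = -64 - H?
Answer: 65651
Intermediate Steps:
u(g) = 91 + 2*g² (u(g) = (g² + g²) + 91 = 2*g² + 91 = 91 + 2*g²)
o(-102) + u(-181) = (-64 - 1*(-102)) + (91 + 2*(-181)²) = (-64 + 102) + (91 + 2*32761) = 38 + (91 + 65522) = 38 + 65613 = 65651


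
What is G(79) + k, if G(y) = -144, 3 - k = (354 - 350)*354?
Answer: -1557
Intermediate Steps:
k = -1413 (k = 3 - (354 - 350)*354 = 3 - 4*354 = 3 - 1*1416 = 3 - 1416 = -1413)
G(79) + k = -144 - 1413 = -1557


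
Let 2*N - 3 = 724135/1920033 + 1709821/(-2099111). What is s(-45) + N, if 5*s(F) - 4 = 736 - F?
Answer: 1275862004840063/8060724781326 ≈ 158.28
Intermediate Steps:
s(F) = 148 - F/5 (s(F) = ⅘ + (736 - F)/5 = ⅘ + (736/5 - F/5) = 148 - F/5)
N = 10328214171881/8060724781326 (N = 3/2 + (724135/1920033 + 1709821/(-2099111))/2 = 3/2 + (724135*(1/1920033) + 1709821*(-1/2099111))/2 = 3/2 + (724135/1920033 - 1709821/2099111)/2 = 3/2 + (½)*(-1762873000108/4030362390663) = 3/2 - 881436500054/4030362390663 = 10328214171881/8060724781326 ≈ 1.2813)
s(-45) + N = (148 - ⅕*(-45)) + 10328214171881/8060724781326 = (148 + 9) + 10328214171881/8060724781326 = 157 + 10328214171881/8060724781326 = 1275862004840063/8060724781326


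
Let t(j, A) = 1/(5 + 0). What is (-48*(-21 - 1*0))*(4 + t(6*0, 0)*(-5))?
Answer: 3024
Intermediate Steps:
t(j, A) = ⅕ (t(j, A) = 1/5 = ⅕)
(-48*(-21 - 1*0))*(4 + t(6*0, 0)*(-5)) = (-48*(-21 - 1*0))*(4 + (⅕)*(-5)) = (-48*(-21 + 0))*(4 - 1) = -48*(-21)*3 = 1008*3 = 3024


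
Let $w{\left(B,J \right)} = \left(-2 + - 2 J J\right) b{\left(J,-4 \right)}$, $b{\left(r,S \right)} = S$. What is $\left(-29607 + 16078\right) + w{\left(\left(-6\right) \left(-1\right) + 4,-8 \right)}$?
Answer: $-13009$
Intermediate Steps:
$w{\left(B,J \right)} = 8 + 8 J^{2}$ ($w{\left(B,J \right)} = \left(-2 + - 2 J J\right) \left(-4\right) = \left(-2 - 2 J^{2}\right) \left(-4\right) = 8 + 8 J^{2}$)
$\left(-29607 + 16078\right) + w{\left(\left(-6\right) \left(-1\right) + 4,-8 \right)} = \left(-29607 + 16078\right) + \left(8 + 8 \left(-8\right)^{2}\right) = -13529 + \left(8 + 8 \cdot 64\right) = -13529 + \left(8 + 512\right) = -13529 + 520 = -13009$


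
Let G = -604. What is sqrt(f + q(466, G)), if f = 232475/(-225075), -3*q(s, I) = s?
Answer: I*sqrt(1408234255)/3001 ≈ 12.505*I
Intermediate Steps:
q(s, I) = -s/3
f = -9299/9003 (f = 232475*(-1/225075) = -9299/9003 ≈ -1.0329)
sqrt(f + q(466, G)) = sqrt(-9299/9003 - 1/3*466) = sqrt(-9299/9003 - 466/3) = sqrt(-469255/3001) = I*sqrt(1408234255)/3001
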